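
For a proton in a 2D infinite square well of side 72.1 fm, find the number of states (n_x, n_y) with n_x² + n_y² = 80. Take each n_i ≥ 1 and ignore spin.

degeneracy = 2

The level has n_x² + n_y² = 80. The ordered positive-integer solutions are (4, 8), (8, 4).
That gives 2 states.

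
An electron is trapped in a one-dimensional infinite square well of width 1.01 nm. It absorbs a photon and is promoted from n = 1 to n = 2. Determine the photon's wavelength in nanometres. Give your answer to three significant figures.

λ = 1.12×10^3 nm

E_1 = h²/(8m_eL²) = 5.906×10^-20 J, so ΔE = (2² − 1²)E_1 = 1.772×10^-19 J.
λ = hc/ΔE = (6.626×10^-34·2.998×10^8)/1.772×10^-19 = 1.12×10^-6 m = 1.12×10^3 nm.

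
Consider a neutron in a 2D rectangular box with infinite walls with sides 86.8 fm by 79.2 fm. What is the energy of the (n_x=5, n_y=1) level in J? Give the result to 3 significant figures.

E = 1.14×10^-13 J

For a 2D rectangular well E = (h²/8m_n)·Σ n_i²/L_i² = (6.626×10^-34)²/(8·1.675×10^-27) · [5²/(86.8 fm)² + 1²/(79.2 fm)²].
Evaluating gives E = 1.14×10^-13 J.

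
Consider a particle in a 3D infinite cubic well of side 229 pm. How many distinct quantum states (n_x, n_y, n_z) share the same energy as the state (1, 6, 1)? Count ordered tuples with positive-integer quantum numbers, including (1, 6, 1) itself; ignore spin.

The level has n_x² + n_y² + n_z² = 38. The ordered positive-integer solutions are (1, 1, 6), (1, 6, 1), (2, 3, 5), (2, 5, 3), (3, 2, 5), (3, 5, 2), (5, 2, 3), (5, 3, 2), (6, 1, 1).
That gives 9 states.

degeneracy = 9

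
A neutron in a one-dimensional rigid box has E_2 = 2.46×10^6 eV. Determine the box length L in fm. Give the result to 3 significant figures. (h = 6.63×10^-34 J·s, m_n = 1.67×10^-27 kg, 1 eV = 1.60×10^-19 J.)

L = 18.3 fm

From E_n = n²h²/(8m_nL²), L = n·h/√(8m_nE_n).
E_2 = 2.46×10^6 eV = 3.936×10^-13 J, so L = 2·6.63×10^-34/√(8·1.67×10^-27·3.936×10^-13) = 1.83×10^-14 m = 18.3 fm.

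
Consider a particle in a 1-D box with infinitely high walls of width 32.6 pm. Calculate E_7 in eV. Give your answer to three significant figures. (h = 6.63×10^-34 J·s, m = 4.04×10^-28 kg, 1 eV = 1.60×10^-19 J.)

E_7 = 39.2 eV

For an infinite well E_n = n²h²/(8mL²), so E_1 = h²/(8mL²) = (6.63×10^-34)²/(8·4.04×10^-28·(3.26×10^-11 m)²) = 1.280×10^-19 J.
Then E_7 = 7²·E_1 = 49·1.280×10^-19 J = 6.272×10^-18 J.
Converting, E_7 = 6.272×10^-18 J / (1.60×10^-19 J/eV) = 39.2 eV.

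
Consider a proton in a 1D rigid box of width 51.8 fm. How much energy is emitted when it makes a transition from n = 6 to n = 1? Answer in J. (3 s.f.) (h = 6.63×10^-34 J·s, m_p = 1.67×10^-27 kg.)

E_1 = h²/(8m_pL²) = 1.226×10^-14 J.
|ΔE| = |6² − 1²|·E_1 = 35·1.226×10^-14 J = 4.29×10^-13 J.

|ΔE| = 4.29×10^-13 J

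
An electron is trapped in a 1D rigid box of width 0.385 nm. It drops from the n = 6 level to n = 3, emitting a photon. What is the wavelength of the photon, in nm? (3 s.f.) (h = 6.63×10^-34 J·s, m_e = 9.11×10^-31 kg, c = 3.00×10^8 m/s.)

λ = 18.1 nm

E_1 = h²/(8m_eL²) = 4.069×10^-19 J, so ΔE = (6² − 3²)E_1 = 1.099×10^-17 J.
λ = hc/ΔE = (6.63×10^-34·3.00×10^8)/1.099×10^-17 = 1.81×10^-8 m = 18.1 nm.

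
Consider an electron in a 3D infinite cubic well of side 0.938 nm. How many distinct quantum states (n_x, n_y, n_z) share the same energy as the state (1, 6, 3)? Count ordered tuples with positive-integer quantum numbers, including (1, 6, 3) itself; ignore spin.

The level has n_x² + n_y² + n_z² = 46. The ordered positive-integer solutions are (1, 3, 6), (1, 6, 3), (3, 1, 6), (3, 6, 1), (6, 1, 3), (6, 3, 1).
That gives 6 states.

degeneracy = 6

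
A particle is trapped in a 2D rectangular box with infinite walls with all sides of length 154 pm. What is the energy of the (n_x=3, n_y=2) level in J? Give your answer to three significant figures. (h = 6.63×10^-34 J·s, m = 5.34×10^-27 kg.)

For a 2D rectangular well E = (h²/8m)·Σ n_i²/L_i² = (6.63×10^-34)²/(8·5.34×10^-27) · [3²/(154 pm)² + 2²/(154 pm)²].
Evaluating gives E = 5.64×10^-21 J.

E = 5.64×10^-21 J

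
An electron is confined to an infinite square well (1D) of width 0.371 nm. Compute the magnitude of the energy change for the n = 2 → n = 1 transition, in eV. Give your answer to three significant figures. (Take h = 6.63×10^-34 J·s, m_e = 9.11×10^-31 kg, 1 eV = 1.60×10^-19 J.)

|ΔE| = 8.22 eV

E_1 = h²/(8m_eL²) = 4.382×10^-19 J.
|ΔE| = |2² − 1²|·E_1 = 3·4.382×10^-19 J = 1.315×10^-18 J = 8.22 eV.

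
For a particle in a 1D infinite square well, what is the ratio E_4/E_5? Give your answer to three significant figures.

0.640

E_n ∝ n², so E_4/E_5 = 4²/5² = 16/25 = 0.640.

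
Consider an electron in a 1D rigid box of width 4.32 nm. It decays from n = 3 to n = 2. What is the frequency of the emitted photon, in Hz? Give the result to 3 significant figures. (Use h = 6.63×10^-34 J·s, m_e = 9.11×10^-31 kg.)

E_1 = h²/(8m_eL²) = 3.232×10^-21 J and ΔE = (3² − 2²)E_1 = 1.616×10^-20 J.
f = ΔE/h = 1.616×10^-20/6.63×10^-34 = 2.44×10^13 Hz.

f = 2.44×10^13 Hz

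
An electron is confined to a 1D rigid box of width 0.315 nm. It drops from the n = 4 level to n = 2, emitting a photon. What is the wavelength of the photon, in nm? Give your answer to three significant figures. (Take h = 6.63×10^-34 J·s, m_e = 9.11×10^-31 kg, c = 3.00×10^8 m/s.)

E_1 = h²/(8m_eL²) = 6.079×10^-19 J, so ΔE = (4² − 2²)E_1 = 7.295×10^-18 J.
λ = hc/ΔE = (6.63×10^-34·3.00×10^8)/7.295×10^-18 = 2.73×10^-8 m = 27.3 nm.

λ = 27.3 nm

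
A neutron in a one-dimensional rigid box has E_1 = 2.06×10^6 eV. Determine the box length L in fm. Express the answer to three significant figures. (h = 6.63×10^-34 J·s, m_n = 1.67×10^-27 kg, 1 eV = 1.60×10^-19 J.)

L = 9.99 fm

From E_n = n²h²/(8m_nL²), L = n·h/√(8m_nE_n).
E_1 = 2.06×10^6 eV = 3.296×10^-13 J, so L = 1·6.63×10^-34/√(8·1.67×10^-27·3.296×10^-13) = 9.99×10^-15 m = 9.99 fm.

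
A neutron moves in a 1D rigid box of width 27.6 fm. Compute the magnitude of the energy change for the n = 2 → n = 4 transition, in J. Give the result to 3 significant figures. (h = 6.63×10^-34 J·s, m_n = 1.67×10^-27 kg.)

|ΔE| = 5.18×10^-13 J

E_1 = h²/(8m_nL²) = 4.319×10^-14 J.
|ΔE| = |2² − 4²|·E_1 = 12·4.319×10^-14 J = 5.18×10^-13 J.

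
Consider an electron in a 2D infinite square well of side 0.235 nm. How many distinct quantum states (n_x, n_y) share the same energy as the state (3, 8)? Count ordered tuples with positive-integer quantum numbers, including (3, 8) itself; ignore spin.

degeneracy = 2

The level has n_x² + n_y² = 73. The ordered positive-integer solutions are (3, 8), (8, 3).
That gives 2 states.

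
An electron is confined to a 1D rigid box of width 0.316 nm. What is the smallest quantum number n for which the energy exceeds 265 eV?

n = 9

E_1 = h²/(8m_eL²) = 6.033×10^-19 J = 3.766 eV.
Need n² > 265/3.766 = 70.37, i.e. n > 8.389.
The smallest integer satisfying this is n = 9.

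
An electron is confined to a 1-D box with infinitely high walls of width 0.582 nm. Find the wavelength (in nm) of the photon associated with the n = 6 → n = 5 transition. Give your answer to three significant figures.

λ = 102 nm

E_1 = h²/(8m_eL²) = 1.779×10^-19 J, so ΔE = (6² − 5²)E_1 = 1.957×10^-18 J.
λ = hc/ΔE = (6.626×10^-34·2.998×10^8)/1.957×10^-18 = 1.02×10^-7 m = 102 nm.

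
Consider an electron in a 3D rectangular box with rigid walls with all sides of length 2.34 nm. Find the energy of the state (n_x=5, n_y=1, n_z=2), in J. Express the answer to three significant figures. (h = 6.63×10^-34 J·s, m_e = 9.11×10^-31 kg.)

E = 3.30×10^-19 J

For a 3D rectangular well E = (h²/8m_e)·Σ n_i²/L_i² = (6.63×10^-34)²/(8·9.11×10^-31) · [5²/(2.34 nm)² + 1²/(2.34 nm)² + 2²/(2.34 nm)²].
Evaluating gives E = 3.30×10^-19 J.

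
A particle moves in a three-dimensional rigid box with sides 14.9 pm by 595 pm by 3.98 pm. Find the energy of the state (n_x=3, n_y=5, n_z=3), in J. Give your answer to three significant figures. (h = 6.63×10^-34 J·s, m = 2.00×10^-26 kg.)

For a 3D rectangular well E = (h²/8m)·Σ n_i²/L_i² = (6.63×10^-34)²/(8·2.00×10^-26) · [3²/(14.9 pm)² + 5²/(595 pm)² + 3²/(3.98 pm)²].
Evaluating gives E = 1.67×10^-18 J.

E = 1.67×10^-18 J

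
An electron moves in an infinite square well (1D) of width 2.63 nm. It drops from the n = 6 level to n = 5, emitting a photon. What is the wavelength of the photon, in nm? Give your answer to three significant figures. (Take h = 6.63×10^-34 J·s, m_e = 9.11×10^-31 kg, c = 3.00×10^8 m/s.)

λ = 2.07×10^3 nm

E_1 = h²/(8m_eL²) = 8.720×10^-21 J, so ΔE = (6² − 5²)E_1 = 9.592×10^-20 J.
λ = hc/ΔE = (6.63×10^-34·3.00×10^8)/9.592×10^-20 = 2.07×10^-6 m = 2.07×10^3 nm.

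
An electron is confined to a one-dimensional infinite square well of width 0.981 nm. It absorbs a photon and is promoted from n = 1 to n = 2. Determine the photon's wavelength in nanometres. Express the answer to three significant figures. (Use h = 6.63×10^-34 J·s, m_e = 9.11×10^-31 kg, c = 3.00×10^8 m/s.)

λ = 1.06×10^3 nm

E_1 = h²/(8m_eL²) = 6.267×10^-20 J, so ΔE = (2² − 1²)E_1 = 1.880×10^-19 J.
λ = hc/ΔE = (6.63×10^-34·3.00×10^8)/1.880×10^-19 = 1.06×10^-6 m = 1.06×10^3 nm.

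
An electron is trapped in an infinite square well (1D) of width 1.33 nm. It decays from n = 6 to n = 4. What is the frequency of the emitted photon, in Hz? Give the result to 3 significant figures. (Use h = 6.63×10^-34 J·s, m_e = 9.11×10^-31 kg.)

f = 1.03×10^15 Hz

E_1 = h²/(8m_eL²) = 3.410×10^-20 J and ΔE = (6² − 4²)E_1 = 6.820×10^-19 J.
f = ΔE/h = 6.820×10^-19/6.63×10^-34 = 1.03×10^15 Hz.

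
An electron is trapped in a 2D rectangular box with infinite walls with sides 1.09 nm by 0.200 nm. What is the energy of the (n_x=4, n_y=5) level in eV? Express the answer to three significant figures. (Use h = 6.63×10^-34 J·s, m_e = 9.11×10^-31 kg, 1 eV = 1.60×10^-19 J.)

E = 241 eV

For a 2D rectangular well E = (h²/8m_e)·Σ n_i²/L_i² = (6.63×10^-34)²/(8·9.11×10^-31) · [4²/(1.09 nm)² + 5²/(0.200 nm)²].
Evaluating gives E = 3.851×10^-17 J = 241 eV.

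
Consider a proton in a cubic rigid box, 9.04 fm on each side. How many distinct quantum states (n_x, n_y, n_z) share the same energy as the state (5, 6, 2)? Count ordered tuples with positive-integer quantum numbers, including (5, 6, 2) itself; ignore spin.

degeneracy = 6

The level has n_x² + n_y² + n_z² = 65. The ordered positive-integer solutions are (2, 5, 6), (2, 6, 5), (5, 2, 6), (5, 6, 2), (6, 2, 5), (6, 5, 2).
That gives 6 states.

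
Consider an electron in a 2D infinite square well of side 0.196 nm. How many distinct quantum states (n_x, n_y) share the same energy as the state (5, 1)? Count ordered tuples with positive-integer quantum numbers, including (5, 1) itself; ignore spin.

degeneracy = 2

The level has n_x² + n_y² = 26. The ordered positive-integer solutions are (1, 5), (5, 1).
That gives 2 states.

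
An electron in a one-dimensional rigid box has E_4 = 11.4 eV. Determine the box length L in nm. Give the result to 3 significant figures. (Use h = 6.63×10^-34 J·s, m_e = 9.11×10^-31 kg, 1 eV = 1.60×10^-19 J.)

L = 0.727 nm

From E_n = n²h²/(8m_eL²), L = n·h/√(8m_eE_n).
E_4 = 11.4 eV = 1.824×10^-18 J, so L = 4·6.63×10^-34/√(8·9.11×10^-31·1.824×10^-18) = 7.27×10^-10 m = 0.727 nm.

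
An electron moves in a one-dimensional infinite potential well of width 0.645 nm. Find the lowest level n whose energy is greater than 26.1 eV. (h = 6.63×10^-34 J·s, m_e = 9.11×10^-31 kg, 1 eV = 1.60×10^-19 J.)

E_1 = h²/(8m_eL²) = 1.450×10^-19 J = 0.9062 eV.
Need n² > 26.1/0.9062 = 28.80, i.e. n > 5.367.
The smallest integer satisfying this is n = 6.

n = 6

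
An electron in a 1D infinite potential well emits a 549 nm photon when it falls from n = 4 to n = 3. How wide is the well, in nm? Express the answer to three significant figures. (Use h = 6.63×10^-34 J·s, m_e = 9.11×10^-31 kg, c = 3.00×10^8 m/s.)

The photon carries ΔE = hc/λ = 6.63×10^-34·3.00×10^8/5.49×10^-7 m = 3.623×10^-19 J.
Since ΔE = (4² − 3²)E_1, E_1 = 5.176×10^-20 J, and L = h/√(8m_eE_1) = 1.08×10^-9 m = 1.08 nm.

L = 1.08 nm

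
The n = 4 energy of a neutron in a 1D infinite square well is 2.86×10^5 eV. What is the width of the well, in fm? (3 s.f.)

From E_n = n²h²/(8m_nL²), L = n·h/√(8m_nE_n).
E_4 = 2.86×10^5 eV = 4.582×10^-14 J, so L = 4·6.626×10^-34/√(8·1.675×10^-27·4.582×10^-14) = 1.07×10^-13 m = 107 fm.

L = 107 fm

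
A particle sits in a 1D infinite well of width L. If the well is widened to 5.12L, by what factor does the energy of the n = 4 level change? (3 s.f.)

0.0381

E_n ∝ 1/L², so the energy scales by 1/5.12² = 0.0381.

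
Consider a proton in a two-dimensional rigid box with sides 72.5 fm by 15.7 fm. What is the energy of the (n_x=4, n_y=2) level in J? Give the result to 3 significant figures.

For a 2D rectangular well E = (h²/8m_p)·Σ n_i²/L_i² = (6.626×10^-34)²/(8·1.673×10^-27) · [4²/(72.5 fm)² + 2²/(15.7 fm)²].
Evaluating gives E = 6.32×10^-13 J.

E = 6.32×10^-13 J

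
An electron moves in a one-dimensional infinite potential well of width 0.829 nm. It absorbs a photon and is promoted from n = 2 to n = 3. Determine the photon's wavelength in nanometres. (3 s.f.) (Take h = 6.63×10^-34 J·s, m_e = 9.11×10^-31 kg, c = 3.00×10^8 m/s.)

λ = 453 nm

E_1 = h²/(8m_eL²) = 8.776×10^-20 J, so ΔE = (3² − 2²)E_1 = 4.388×10^-19 J.
λ = hc/ΔE = (6.63×10^-34·3.00×10^8)/4.388×10^-19 = 4.53×10^-7 m = 453 nm.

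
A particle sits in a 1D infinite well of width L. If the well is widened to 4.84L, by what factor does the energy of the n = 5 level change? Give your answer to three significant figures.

0.0427

E_n ∝ 1/L², so the energy scales by 1/4.84² = 0.0427.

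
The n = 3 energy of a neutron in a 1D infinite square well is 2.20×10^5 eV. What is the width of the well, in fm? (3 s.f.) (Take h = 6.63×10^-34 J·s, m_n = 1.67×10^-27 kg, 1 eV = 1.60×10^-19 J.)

From E_n = n²h²/(8m_nL²), L = n·h/√(8m_nE_n).
E_3 = 2.20×10^5 eV = 3.520×10^-14 J, so L = 3·6.63×10^-34/√(8·1.67×10^-27·3.520×10^-14) = 9.17×10^-14 m = 91.7 fm.

L = 91.7 fm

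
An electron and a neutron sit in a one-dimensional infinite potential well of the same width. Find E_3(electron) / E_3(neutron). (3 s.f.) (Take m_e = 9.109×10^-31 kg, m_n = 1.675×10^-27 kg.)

1.84×10^3

E_n ∝ 1/m at fixed n and L, so the ratio is m_n/m_e = 1.675×10^-27/9.109×10^-31 = 1.84×10^3.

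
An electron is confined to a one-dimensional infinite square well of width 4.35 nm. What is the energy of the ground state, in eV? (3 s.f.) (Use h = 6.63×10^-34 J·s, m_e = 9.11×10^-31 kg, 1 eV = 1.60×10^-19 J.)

E_1 = 0.0199 eV

For an infinite well E_n = n²h²/(8m_eL²), so E_1 = h²/(8m_eL²) = (6.63×10^-34)²/(8·9.11×10^-31·(4.35×10^-9 m)²) = 3.187×10^-21 J.
Converting, E_1 = 3.187×10^-21 J / (1.60×10^-19 J/eV) = 0.0199 eV.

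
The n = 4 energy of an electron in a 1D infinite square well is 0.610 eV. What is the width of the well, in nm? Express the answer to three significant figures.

L = 3.14 nm

From E_n = n²h²/(8m_eL²), L = n·h/√(8m_eE_n).
E_4 = 0.610 eV = 9.772×10^-20 J, so L = 4·6.626×10^-34/√(8·9.109×10^-31·9.772×10^-20) = 3.14×10^-9 m = 3.14 nm.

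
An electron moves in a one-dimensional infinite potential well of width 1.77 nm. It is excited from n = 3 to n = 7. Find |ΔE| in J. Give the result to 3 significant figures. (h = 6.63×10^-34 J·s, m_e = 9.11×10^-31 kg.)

|ΔE| = 7.70×10^-19 J

E_1 = h²/(8m_eL²) = 1.925×10^-20 J.
|ΔE| = |3² − 7²|·E_1 = 40·1.925×10^-20 J = 7.70×10^-19 J.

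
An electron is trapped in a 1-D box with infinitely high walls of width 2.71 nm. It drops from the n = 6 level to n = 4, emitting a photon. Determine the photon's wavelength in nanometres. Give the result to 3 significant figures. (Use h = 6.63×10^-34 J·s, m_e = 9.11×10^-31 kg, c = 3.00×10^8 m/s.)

λ = 1.21×10^3 nm

E_1 = h²/(8m_eL²) = 8.213×10^-21 J, so ΔE = (6² − 4²)E_1 = 1.643×10^-19 J.
λ = hc/ΔE = (6.63×10^-34·3.00×10^8)/1.643×10^-19 = 1.21×10^-6 m = 1.21×10^3 nm.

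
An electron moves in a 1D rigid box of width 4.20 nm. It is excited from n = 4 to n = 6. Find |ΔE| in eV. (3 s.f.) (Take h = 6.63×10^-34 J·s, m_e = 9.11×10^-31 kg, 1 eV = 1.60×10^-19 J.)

E_1 = h²/(8m_eL²) = 3.419×10^-21 J.
|ΔE| = |4² − 6²|·E_1 = 20·3.419×10^-21 J = 6.838×10^-20 J = 0.427 eV.

|ΔE| = 0.427 eV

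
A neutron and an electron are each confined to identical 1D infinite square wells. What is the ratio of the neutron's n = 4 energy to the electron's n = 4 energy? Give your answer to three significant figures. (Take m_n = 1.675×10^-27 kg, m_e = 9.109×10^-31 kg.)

5.44×10^-4

E_n ∝ 1/m at fixed n and L, so the ratio is m_e/m_n = 9.109×10^-31/1.675×10^-27 = 5.44×10^-4.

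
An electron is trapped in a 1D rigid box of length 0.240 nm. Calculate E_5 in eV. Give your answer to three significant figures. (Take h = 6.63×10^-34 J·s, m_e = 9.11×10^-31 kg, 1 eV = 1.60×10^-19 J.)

For an infinite well E_n = n²h²/(8m_eL²), so E_1 = h²/(8m_eL²) = (6.63×10^-34)²/(8·9.11×10^-31·(2.40×10^-10 m)²) = 1.047×10^-18 J.
Then E_5 = 5²·E_1 = 25·1.047×10^-18 J = 2.618×10^-17 J.
Converting, E_5 = 2.618×10^-17 J / (1.60×10^-19 J/eV) = 164 eV.

E_5 = 164 eV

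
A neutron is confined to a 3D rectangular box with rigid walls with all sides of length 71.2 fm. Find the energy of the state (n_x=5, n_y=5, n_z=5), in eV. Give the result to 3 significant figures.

E = 3.03×10^6 eV

For a 3D rectangular well E = (h²/8m_n)·Σ n_i²/L_i² = (6.626×10^-34)²/(8·1.675×10^-27) · [5²/(71.2 fm)² + 5²/(71.2 fm)² + 5²/(71.2 fm)²].
Evaluating gives E = 4.847×10^-13 J = 3.03×10^6 eV.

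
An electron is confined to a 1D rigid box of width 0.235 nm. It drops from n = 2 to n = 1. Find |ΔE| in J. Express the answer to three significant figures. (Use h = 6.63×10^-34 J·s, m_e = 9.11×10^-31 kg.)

|ΔE| = 3.28×10^-18 J

E_1 = h²/(8m_eL²) = 1.092×10^-18 J.
|ΔE| = |2² − 1²|·E_1 = 3·1.092×10^-18 J = 3.28×10^-18 J.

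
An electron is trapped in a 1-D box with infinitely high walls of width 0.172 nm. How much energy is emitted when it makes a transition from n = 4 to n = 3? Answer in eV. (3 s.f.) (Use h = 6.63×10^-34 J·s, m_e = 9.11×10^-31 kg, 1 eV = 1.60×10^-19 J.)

E_1 = h²/(8m_eL²) = 2.039×10^-18 J.
|ΔE| = |4² − 3²|·E_1 = 7·2.039×10^-18 J = 1.427×10^-17 J = 89.2 eV.

|ΔE| = 89.2 eV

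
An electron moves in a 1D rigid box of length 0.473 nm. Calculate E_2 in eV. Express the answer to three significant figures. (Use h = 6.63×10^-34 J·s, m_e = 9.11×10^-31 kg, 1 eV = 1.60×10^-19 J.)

For an infinite well E_n = n²h²/(8m_eL²), so E_1 = h²/(8m_eL²) = (6.63×10^-34)²/(8·9.11×10^-31·(4.73×10^-10 m)²) = 2.696×10^-19 J.
Then E_2 = 2²·E_1 = 4·2.696×10^-19 J = 1.078×10^-18 J.
Converting, E_2 = 1.078×10^-18 J / (1.60×10^-19 J/eV) = 6.74 eV.

E_2 = 6.74 eV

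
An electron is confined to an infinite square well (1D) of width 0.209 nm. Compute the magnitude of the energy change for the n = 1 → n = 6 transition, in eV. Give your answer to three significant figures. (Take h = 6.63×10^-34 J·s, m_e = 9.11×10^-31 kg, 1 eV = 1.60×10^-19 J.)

E_1 = h²/(8m_eL²) = 1.381×10^-18 J.
|ΔE| = |1² − 6²|·E_1 = 35·1.381×10^-18 J = 4.834×10^-17 J = 302 eV.

|ΔE| = 302 eV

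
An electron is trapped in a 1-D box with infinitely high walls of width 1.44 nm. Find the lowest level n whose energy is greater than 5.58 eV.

E_1 = h²/(8m_eL²) = 2.905×10^-20 J = 0.1813 eV.
Need n² > 5.58/0.1813 = 30.78, i.e. n > 5.548.
The smallest integer satisfying this is n = 6.

n = 6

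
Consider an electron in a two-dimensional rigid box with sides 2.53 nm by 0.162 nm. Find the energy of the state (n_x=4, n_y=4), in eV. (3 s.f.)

For a 2D rectangular well E = (h²/8m_e)·Σ n_i²/L_i² = (6.626×10^-34)²/(8·9.109×10^-31) · [4²/(2.53 nm)² + 4²/(0.162 nm)²].
Evaluating gives E = 3.688×10^-17 J = 230 eV.

E = 230 eV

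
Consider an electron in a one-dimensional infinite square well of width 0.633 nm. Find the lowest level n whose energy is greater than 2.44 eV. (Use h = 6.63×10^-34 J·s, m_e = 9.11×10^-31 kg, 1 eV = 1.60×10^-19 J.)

n = 2

E_1 = h²/(8m_eL²) = 1.505×10^-19 J = 0.9406 eV.
Need n² > 2.44/0.9406 = 2.594, i.e. n > 1.611.
The smallest integer satisfying this is n = 2.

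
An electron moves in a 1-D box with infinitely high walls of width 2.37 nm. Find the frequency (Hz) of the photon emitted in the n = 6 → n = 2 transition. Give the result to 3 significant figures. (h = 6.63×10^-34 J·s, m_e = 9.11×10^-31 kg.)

E_1 = h²/(8m_eL²) = 1.074×10^-20 J and ΔE = (6² − 2²)E_1 = 3.437×10^-19 J.
f = ΔE/h = 3.437×10^-19/6.63×10^-34 = 5.18×10^14 Hz.

f = 5.18×10^14 Hz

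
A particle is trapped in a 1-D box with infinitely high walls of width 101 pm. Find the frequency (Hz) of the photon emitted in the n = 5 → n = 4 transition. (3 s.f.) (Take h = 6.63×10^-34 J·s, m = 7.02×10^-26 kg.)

E_1 = h²/(8mL²) = 7.673×10^-23 J and ΔE = (5² − 4²)E_1 = 6.906×10^-22 J.
f = ΔE/h = 6.906×10^-22/6.63×10^-34 = 1.04×10^12 Hz.

f = 1.04×10^12 Hz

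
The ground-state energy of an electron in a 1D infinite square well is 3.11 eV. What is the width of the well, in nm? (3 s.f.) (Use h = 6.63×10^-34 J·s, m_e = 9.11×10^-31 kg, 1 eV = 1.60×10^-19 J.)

From E_n = n²h²/(8m_eL²), L = n·h/√(8m_eE_n).
E_1 = 3.11 eV = 4.976×10^-19 J, so L = 1·6.63×10^-34/√(8·9.11×10^-31·4.976×10^-19) = 3.48×10^-10 m = 0.348 nm.

L = 0.348 nm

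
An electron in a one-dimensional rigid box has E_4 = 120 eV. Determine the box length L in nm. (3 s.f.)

From E_n = n²h²/(8m_eL²), L = n·h/√(8m_eE_n).
E_4 = 120 eV = 1.922×10^-17 J, so L = 4·6.626×10^-34/√(8·9.109×10^-31·1.922×10^-17) = 2.24×10^-10 m = 0.224 nm.

L = 0.224 nm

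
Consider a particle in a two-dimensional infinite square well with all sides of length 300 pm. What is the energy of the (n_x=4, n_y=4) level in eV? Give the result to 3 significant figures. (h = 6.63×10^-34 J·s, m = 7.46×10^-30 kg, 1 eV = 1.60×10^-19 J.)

E = 16.4 eV

For a 2D rectangular well E = (h²/8m)·Σ n_i²/L_i² = (6.63×10^-34)²/(8·7.46×10^-30) · [4²/(300 pm)² + 4²/(300 pm)²].
Evaluating gives E = 2.619×10^-18 J = 16.4 eV.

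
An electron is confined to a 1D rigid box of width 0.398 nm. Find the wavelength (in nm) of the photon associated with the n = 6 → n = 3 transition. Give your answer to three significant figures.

λ = 19.3 nm

E_1 = h²/(8m_eL²) = 3.803×10^-19 J, so ΔE = (6² − 3²)E_1 = 1.027×10^-17 J.
λ = hc/ΔE = (6.626×10^-34·2.998×10^8)/1.027×10^-17 = 1.93×10^-8 m = 19.3 nm.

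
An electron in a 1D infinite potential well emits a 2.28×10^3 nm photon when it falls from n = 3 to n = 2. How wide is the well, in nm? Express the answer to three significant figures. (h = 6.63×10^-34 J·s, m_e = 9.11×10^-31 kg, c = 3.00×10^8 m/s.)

L = 1.86 nm

The photon carries ΔE = hc/λ = 6.63×10^-34·3.00×10^8/2.28×10^-6 m = 8.724×10^-20 J.
Since ΔE = (3² − 2²)E_1, E_1 = 1.745×10^-20 J, and L = h/√(8m_eE_1) = 1.86×10^-9 m = 1.86 nm.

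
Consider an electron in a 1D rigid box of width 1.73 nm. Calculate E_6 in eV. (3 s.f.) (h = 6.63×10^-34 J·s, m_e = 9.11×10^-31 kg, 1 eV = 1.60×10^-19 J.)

For an infinite well E_n = n²h²/(8m_eL²), so E_1 = h²/(8m_eL²) = (6.63×10^-34)²/(8·9.11×10^-31·(1.73×10^-9 m)²) = 2.015×10^-20 J.
Then E_6 = 6²·E_1 = 36·2.015×10^-20 J = 7.254×10^-19 J.
Converting, E_6 = 7.254×10^-19 J / (1.60×10^-19 J/eV) = 4.53 eV.

E_6 = 4.53 eV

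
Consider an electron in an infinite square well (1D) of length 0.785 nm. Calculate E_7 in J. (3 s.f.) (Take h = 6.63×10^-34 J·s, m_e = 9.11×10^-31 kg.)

For an infinite well E_n = n²h²/(8m_eL²), so E_1 = h²/(8m_eL²) = (6.63×10^-34)²/(8·9.11×10^-31·(7.85×10^-10 m)²) = 9.788×10^-20 J.
Then E_7 = 7²·E_1 = 49·9.788×10^-20 J = 4.80×10^-18 J.

E_7 = 4.80×10^-18 J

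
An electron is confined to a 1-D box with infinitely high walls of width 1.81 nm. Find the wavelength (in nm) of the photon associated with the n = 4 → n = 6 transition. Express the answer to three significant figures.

E_1 = h²/(8m_eL²) = 1.839×10^-20 J, so ΔE = (6² − 4²)E_1 = 3.678×10^-19 J.
λ = hc/ΔE = (6.626×10^-34·2.998×10^8)/3.678×10^-19 = 5.40×10^-7 m = 540 nm.

λ = 540 nm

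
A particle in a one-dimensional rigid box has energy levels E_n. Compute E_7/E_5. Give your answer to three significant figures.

1.96

E_n ∝ n², so E_7/E_5 = 7²/5² = 49/25 = 1.96.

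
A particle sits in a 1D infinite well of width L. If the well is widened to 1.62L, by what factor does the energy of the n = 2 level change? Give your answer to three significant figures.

E_n ∝ 1/L², so the energy scales by 1/1.62² = 0.381.

0.381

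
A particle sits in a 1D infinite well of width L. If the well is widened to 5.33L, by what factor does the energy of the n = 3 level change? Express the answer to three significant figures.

E_n ∝ 1/L², so the energy scales by 1/5.33² = 0.0352.

0.0352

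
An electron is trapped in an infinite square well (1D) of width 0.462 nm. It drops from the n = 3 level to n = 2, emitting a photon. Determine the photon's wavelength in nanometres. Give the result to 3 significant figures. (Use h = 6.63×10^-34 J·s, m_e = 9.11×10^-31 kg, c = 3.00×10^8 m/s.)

λ = 141 nm

E_1 = h²/(8m_eL²) = 2.826×10^-19 J, so ΔE = (3² − 2²)E_1 = 1.413×10^-18 J.
λ = hc/ΔE = (6.63×10^-34·3.00×10^8)/1.413×10^-18 = 1.41×10^-7 m = 141 nm.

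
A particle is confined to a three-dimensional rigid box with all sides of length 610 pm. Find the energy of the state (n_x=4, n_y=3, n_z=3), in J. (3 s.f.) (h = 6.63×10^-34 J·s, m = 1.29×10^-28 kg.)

E = 3.89×10^-20 J

For a 3D rectangular well E = (h²/8m)·Σ n_i²/L_i² = (6.63×10^-34)²/(8·1.29×10^-28) · [4²/(610 pm)² + 3²/(610 pm)² + 3²/(610 pm)²].
Evaluating gives E = 3.89×10^-20 J.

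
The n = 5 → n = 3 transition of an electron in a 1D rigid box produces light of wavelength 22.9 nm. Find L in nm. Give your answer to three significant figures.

L = 0.333 nm

The photon carries ΔE = hc/λ = 6.626×10^-34·2.998×10^8/2.29×10^-8 m = 8.675×10^-18 J.
Since ΔE = (5² − 3²)E_1, E_1 = 5.422×10^-19 J, and L = h/√(8m_eE_1) = 3.33×10^-10 m = 0.333 nm.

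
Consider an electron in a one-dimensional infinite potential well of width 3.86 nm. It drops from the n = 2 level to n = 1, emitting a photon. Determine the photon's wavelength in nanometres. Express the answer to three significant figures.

λ = 1.64×10^4 nm

E_1 = h²/(8m_eL²) = 4.044×10^-21 J, so ΔE = (2² − 1²)E_1 = 1.213×10^-20 J.
λ = hc/ΔE = (6.626×10^-34·2.998×10^8)/1.213×10^-20 = 1.64×10^-5 m = 1.64×10^4 nm.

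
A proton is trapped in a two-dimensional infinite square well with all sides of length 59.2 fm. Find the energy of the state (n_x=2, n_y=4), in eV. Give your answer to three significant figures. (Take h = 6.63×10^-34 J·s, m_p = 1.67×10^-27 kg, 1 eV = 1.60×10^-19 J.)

E = 1.17×10^6 eV

For a 2D rectangular well E = (h²/8m_p)·Σ n_i²/L_i² = (6.63×10^-34)²/(8·1.67×10^-27) · [2²/(59.2 fm)² + 4²/(59.2 fm)²].
Evaluating gives E = 1.878×10^-13 J = 1.17×10^6 eV.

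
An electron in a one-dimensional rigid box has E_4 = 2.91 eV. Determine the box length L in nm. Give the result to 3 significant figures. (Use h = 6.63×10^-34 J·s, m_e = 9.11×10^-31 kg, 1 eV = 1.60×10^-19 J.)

From E_n = n²h²/(8m_eL²), L = n·h/√(8m_eE_n).
E_4 = 2.91 eV = 4.656×10^-19 J, so L = 4·6.63×10^-34/√(8·9.11×10^-31·4.656×10^-19) = 1.44×10^-9 m = 1.44 nm.

L = 1.44 nm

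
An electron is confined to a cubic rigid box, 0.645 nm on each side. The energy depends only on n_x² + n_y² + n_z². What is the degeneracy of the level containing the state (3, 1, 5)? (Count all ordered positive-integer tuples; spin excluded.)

degeneracy = 6

The level has n_x² + n_y² + n_z² = 35. The ordered positive-integer solutions are (1, 3, 5), (1, 5, 3), (3, 1, 5), (3, 5, 1), (5, 1, 3), (5, 3, 1).
That gives 6 states.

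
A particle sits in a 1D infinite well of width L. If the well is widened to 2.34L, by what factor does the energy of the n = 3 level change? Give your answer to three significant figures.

E_n ∝ 1/L², so the energy scales by 1/2.34² = 0.183.

0.183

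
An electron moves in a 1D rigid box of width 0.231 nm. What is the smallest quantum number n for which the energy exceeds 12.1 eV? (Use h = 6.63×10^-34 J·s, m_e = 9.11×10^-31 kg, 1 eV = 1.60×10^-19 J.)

E_1 = h²/(8m_eL²) = 1.130×10^-18 J = 7.062 eV.
Need n² > 12.1/7.062 = 1.713, i.e. n > 1.309.
The smallest integer satisfying this is n = 2.

n = 2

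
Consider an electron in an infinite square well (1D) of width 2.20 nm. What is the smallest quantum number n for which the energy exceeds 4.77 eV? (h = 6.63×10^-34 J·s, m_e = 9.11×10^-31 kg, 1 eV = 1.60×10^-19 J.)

n = 8

E_1 = h²/(8m_eL²) = 1.246×10^-20 J = 0.07787 eV.
Need n² > 4.77/0.07787 = 61.26, i.e. n > 7.827.
The smallest integer satisfying this is n = 8.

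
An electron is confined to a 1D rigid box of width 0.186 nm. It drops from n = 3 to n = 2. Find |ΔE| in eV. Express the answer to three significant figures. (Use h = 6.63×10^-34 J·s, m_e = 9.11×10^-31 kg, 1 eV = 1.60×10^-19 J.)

|ΔE| = 54.5 eV

E_1 = h²/(8m_eL²) = 1.743×10^-18 J.
|ΔE| = |3² − 2²|·E_1 = 5·1.743×10^-18 J = 8.715×10^-18 J = 54.5 eV.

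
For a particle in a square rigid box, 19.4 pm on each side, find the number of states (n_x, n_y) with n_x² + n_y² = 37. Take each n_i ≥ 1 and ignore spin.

degeneracy = 2

The level has n_x² + n_y² = 37. The ordered positive-integer solutions are (1, 6), (6, 1).
That gives 2 states.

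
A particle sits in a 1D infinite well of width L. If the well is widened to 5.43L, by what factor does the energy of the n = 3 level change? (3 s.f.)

E_n ∝ 1/L², so the energy scales by 1/5.43² = 0.0339.

0.0339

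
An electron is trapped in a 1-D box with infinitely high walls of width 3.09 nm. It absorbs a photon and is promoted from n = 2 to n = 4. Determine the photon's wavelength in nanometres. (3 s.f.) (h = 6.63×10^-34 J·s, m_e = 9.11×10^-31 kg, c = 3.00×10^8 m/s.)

E_1 = h²/(8m_eL²) = 6.317×10^-21 J, so ΔE = (4² − 2²)E_1 = 7.580×10^-20 J.
λ = hc/ΔE = (6.63×10^-34·3.00×10^8)/7.580×10^-20 = 2.62×10^-6 m = 2.62×10^3 nm.

λ = 2.62×10^3 nm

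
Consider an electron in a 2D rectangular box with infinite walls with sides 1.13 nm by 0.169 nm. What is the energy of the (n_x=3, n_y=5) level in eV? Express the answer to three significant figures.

For a 2D rectangular well E = (h²/8m_e)·Σ n_i²/L_i² = (6.626×10^-34)²/(8·9.109×10^-31) · [3²/(1.13 nm)² + 5²/(0.169 nm)²].
Evaluating gives E = 5.316×10^-17 J = 332 eV.

E = 332 eV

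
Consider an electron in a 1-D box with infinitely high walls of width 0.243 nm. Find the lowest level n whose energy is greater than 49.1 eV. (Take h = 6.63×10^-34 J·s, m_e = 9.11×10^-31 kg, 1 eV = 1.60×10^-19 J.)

E_1 = h²/(8m_eL²) = 1.021×10^-18 J = 6.381 eV.
Need n² > 49.1/6.381 = 7.695, i.e. n > 2.774.
The smallest integer satisfying this is n = 3.

n = 3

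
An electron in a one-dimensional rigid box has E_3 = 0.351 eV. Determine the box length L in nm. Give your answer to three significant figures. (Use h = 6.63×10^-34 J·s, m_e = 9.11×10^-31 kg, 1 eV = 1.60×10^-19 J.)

From E_n = n²h²/(8m_eL²), L = n·h/√(8m_eE_n).
E_3 = 0.351 eV = 5.616×10^-20 J, so L = 3·6.63×10^-34/√(8·9.11×10^-31·5.616×10^-20) = 3.11×10^-9 m = 3.11 nm.

L = 3.11 nm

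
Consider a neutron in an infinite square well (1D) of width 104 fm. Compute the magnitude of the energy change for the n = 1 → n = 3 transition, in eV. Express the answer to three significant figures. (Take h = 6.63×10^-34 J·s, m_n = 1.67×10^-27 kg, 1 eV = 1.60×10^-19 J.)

|ΔE| = 1.52×10^5 eV

E_1 = h²/(8m_nL²) = 3.042×10^-15 J.
|ΔE| = |1² − 3²|·E_1 = 8·3.042×10^-15 J = 2.434×10^-14 J = 1.52×10^5 eV.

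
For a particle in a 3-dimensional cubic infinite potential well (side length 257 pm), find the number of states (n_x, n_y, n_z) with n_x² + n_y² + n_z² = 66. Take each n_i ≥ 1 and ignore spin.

degeneracy = 12

The level has n_x² + n_y² + n_z² = 66. The ordered positive-integer solutions are (1, 1, 8), (1, 4, 7), (1, 7, 4), (1, 8, 1), (4, 1, 7), (4, 5, 5), (4, 7, 1), (5, 4, 5), (5, 5, 4), (7, 1, 4), (7, 4, 1), (8, 1, 1).
That gives 12 states.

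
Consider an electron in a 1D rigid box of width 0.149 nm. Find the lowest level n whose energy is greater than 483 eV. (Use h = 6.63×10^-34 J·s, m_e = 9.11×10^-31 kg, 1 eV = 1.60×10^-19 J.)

E_1 = h²/(8m_eL²) = 2.717×10^-18 J = 16.98 eV.
Need n² > 483/16.98 = 28.45, i.e. n > 5.334.
The smallest integer satisfying this is n = 6.

n = 6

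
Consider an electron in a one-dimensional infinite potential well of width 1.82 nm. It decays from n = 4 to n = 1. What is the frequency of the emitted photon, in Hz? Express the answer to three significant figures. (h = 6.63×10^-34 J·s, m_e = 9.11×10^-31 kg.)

f = 4.12×10^14 Hz

E_1 = h²/(8m_eL²) = 1.821×10^-20 J and ΔE = (4² − 1²)E_1 = 2.732×10^-19 J.
f = ΔE/h = 2.732×10^-19/6.63×10^-34 = 4.12×10^14 Hz.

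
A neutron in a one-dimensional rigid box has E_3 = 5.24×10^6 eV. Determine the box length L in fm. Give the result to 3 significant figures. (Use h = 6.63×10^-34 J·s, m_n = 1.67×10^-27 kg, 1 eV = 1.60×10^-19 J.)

L = 18.8 fm

From E_n = n²h²/(8m_nL²), L = n·h/√(8m_nE_n).
E_3 = 5.24×10^6 eV = 8.384×10^-13 J, so L = 3·6.63×10^-34/√(8·1.67×10^-27·8.384×10^-13) = 1.88×10^-14 m = 18.8 fm.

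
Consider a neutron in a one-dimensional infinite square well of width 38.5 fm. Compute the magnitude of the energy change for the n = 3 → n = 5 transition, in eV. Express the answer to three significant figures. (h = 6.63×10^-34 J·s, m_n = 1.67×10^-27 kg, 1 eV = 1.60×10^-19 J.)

E_1 = h²/(8m_nL²) = 2.220×10^-14 J.
|ΔE| = |3² − 5²|·E_1 = 16·2.220×10^-14 J = 3.552×10^-13 J = 2.22×10^6 eV.

|ΔE| = 2.22×10^6 eV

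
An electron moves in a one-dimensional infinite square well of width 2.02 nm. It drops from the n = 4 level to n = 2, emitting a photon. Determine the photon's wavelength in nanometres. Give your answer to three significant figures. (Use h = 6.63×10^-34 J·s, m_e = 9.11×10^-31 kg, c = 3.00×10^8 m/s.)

E_1 = h²/(8m_eL²) = 1.478×10^-20 J, so ΔE = (4² − 2²)E_1 = 1.774×10^-19 J.
λ = hc/ΔE = (6.63×10^-34·3.00×10^8)/1.774×10^-19 = 1.12×10^-6 m = 1.12×10^3 nm.

λ = 1.12×10^3 nm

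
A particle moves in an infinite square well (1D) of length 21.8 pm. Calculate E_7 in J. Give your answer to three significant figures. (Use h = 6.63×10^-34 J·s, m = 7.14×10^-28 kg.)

For an infinite well E_n = n²h²/(8mL²), so E_1 = h²/(8mL²) = (6.63×10^-34)²/(8·7.14×10^-28·(2.18×10^-11 m)²) = 1.619×10^-19 J.
Then E_7 = 7²·E_1 = 49·1.619×10^-19 J = 7.93×10^-18 J.

E_7 = 7.93×10^-18 J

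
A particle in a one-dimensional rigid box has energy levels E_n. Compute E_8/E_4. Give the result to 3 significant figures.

4.00

E_n ∝ n², so E_8/E_4 = 8²/4² = 64/16 = 4.00.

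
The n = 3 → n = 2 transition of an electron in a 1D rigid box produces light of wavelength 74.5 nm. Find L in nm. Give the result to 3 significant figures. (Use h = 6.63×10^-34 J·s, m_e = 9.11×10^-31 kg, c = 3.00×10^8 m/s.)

L = 0.336 nm

The photon carries ΔE = hc/λ = 6.63×10^-34·3.00×10^8/7.45×10^-8 m = 2.670×10^-18 J.
Since ΔE = (3² − 2²)E_1, E_1 = 5.340×10^-19 J, and L = h/√(8m_eE_1) = 3.36×10^-10 m = 0.336 nm.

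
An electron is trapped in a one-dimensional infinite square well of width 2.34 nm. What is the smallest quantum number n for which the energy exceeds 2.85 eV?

n = 7

E_1 = h²/(8m_eL²) = 1.100×10^-20 J = 0.06866 eV.
Need n² > 2.85/0.06866 = 41.51, i.e. n > 6.443.
The smallest integer satisfying this is n = 7.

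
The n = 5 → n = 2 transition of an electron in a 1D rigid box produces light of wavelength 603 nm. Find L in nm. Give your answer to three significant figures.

L = 1.96 nm

The photon carries ΔE = hc/λ = 6.626×10^-34·2.998×10^8/6.03×10^-7 m = 3.294×10^-19 J.
Since ΔE = (5² − 2²)E_1, E_1 = 1.569×10^-20 J, and L = h/√(8m_eE_1) = 1.96×10^-9 m = 1.96 nm.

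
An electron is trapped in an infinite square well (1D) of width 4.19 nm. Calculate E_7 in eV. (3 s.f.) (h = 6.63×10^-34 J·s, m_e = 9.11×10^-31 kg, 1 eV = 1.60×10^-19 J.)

For an infinite well E_n = n²h²/(8m_eL²), so E_1 = h²/(8m_eL²) = (6.63×10^-34)²/(8·9.11×10^-31·(4.19×10^-9 m)²) = 3.436×10^-21 J.
Then E_7 = 7²·E_1 = 49·3.436×10^-21 J = 1.684×10^-19 J.
Converting, E_7 = 1.684×10^-19 J / (1.60×10^-19 J/eV) = 1.05 eV.

E_7 = 1.05 eV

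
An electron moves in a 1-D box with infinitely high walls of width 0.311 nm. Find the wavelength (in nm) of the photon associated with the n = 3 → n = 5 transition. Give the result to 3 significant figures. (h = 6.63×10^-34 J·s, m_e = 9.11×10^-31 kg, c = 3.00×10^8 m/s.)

λ = 19.9 nm

E_1 = h²/(8m_eL²) = 6.236×10^-19 J, so ΔE = (5² − 3²)E_1 = 9.978×10^-18 J.
λ = hc/ΔE = (6.63×10^-34·3.00×10^8)/9.978×10^-18 = 1.99×10^-8 m = 19.9 nm.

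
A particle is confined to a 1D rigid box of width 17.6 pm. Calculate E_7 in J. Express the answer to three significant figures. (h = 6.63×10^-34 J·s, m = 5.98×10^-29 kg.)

For an infinite well E_n = n²h²/(8mL²), so E_1 = h²/(8mL²) = (6.63×10^-34)²/(8·5.98×10^-29·(1.76×10^-11 m)²) = 2.966×10^-18 J.
Then E_7 = 7²·E_1 = 49·2.966×10^-18 J = 1.45×10^-16 J.

E_7 = 1.45×10^-16 J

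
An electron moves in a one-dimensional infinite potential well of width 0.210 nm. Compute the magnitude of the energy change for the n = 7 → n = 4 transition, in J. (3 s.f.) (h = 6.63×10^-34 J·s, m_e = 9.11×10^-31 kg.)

|ΔE| = 4.51×10^-17 J

E_1 = h²/(8m_eL²) = 1.368×10^-18 J.
|ΔE| = |7² − 4²|·E_1 = 33·1.368×10^-18 J = 4.51×10^-17 J.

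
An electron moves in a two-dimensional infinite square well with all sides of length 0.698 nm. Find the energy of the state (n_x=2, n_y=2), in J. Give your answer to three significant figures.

E = 9.89×10^-19 J

For a 2D rectangular well E = (h²/8m_e)·Σ n_i²/L_i² = (6.626×10^-34)²/(8·9.109×10^-31) · [2²/(0.698 nm)² + 2²/(0.698 nm)²].
Evaluating gives E = 9.89×10^-19 J.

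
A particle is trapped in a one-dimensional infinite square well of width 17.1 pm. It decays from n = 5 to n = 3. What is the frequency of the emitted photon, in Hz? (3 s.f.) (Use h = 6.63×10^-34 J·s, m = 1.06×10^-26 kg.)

f = 4.28×10^14 Hz

E_1 = h²/(8mL²) = 1.773×10^-20 J and ΔE = (5² − 3²)E_1 = 2.837×10^-19 J.
f = ΔE/h = 2.837×10^-19/6.63×10^-34 = 4.28×10^14 Hz.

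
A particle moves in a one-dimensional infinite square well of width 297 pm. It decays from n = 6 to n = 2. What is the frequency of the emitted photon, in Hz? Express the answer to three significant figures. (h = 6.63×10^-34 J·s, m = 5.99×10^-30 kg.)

f = 5.02×10^15 Hz

E_1 = h²/(8mL²) = 1.040×10^-19 J and ΔE = (6² − 2²)E_1 = 3.328×10^-18 J.
f = ΔE/h = 3.328×10^-18/6.63×10^-34 = 5.02×10^15 Hz.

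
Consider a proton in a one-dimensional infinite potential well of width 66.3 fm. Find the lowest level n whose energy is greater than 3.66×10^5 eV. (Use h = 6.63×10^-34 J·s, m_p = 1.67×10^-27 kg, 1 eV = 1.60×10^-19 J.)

E_1 = h²/(8m_pL²) = 7.485×10^-15 J = 4.678×10^4 eV.
Need n² > 3.66×10^5/4.678×10^4 = 7.824, i.e. n > 2.797.
The smallest integer satisfying this is n = 3.

n = 3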